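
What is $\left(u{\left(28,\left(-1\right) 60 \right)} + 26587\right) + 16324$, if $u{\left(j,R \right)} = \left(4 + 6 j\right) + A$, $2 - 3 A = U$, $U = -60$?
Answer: $\frac{129311}{3} \approx 43104.0$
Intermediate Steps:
$A = \frac{62}{3}$ ($A = \frac{2}{3} - -20 = \frac{2}{3} + 20 = \frac{62}{3} \approx 20.667$)
$u{\left(j,R \right)} = \frac{74}{3} + 6 j$ ($u{\left(j,R \right)} = \left(4 + 6 j\right) + \frac{62}{3} = \frac{74}{3} + 6 j$)
$\left(u{\left(28,\left(-1\right) 60 \right)} + 26587\right) + 16324 = \left(\left(\frac{74}{3} + 6 \cdot 28\right) + 26587\right) + 16324 = \left(\left(\frac{74}{3} + 168\right) + 26587\right) + 16324 = \left(\frac{578}{3} + 26587\right) + 16324 = \frac{80339}{3} + 16324 = \frac{129311}{3}$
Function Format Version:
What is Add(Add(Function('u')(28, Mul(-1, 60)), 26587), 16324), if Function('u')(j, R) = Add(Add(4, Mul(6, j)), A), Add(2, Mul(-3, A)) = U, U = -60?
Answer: Rational(129311, 3) ≈ 43104.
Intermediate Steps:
A = Rational(62, 3) (A = Add(Rational(2, 3), Mul(Rational(-1, 3), -60)) = Add(Rational(2, 3), 20) = Rational(62, 3) ≈ 20.667)
Function('u')(j, R) = Add(Rational(74, 3), Mul(6, j)) (Function('u')(j, R) = Add(Add(4, Mul(6, j)), Rational(62, 3)) = Add(Rational(74, 3), Mul(6, j)))
Add(Add(Function('u')(28, Mul(-1, 60)), 26587), 16324) = Add(Add(Add(Rational(74, 3), Mul(6, 28)), 26587), 16324) = Add(Add(Add(Rational(74, 3), 168), 26587), 16324) = Add(Add(Rational(578, 3), 26587), 16324) = Add(Rational(80339, 3), 16324) = Rational(129311, 3)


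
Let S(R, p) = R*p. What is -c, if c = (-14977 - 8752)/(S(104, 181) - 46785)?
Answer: -23729/27961 ≈ -0.84865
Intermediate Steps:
c = 23729/27961 (c = (-14977 - 8752)/(104*181 - 46785) = -23729/(18824 - 46785) = -23729/(-27961) = -23729*(-1/27961) = 23729/27961 ≈ 0.84865)
-c = -1*23729/27961 = -23729/27961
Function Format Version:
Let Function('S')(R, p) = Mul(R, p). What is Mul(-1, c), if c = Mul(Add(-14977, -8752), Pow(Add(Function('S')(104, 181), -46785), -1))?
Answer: Rational(-23729, 27961) ≈ -0.84865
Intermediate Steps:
c = Rational(23729, 27961) (c = Mul(Add(-14977, -8752), Pow(Add(Mul(104, 181), -46785), -1)) = Mul(-23729, Pow(Add(18824, -46785), -1)) = Mul(-23729, Pow(-27961, -1)) = Mul(-23729, Rational(-1, 27961)) = Rational(23729, 27961) ≈ 0.84865)
Mul(-1, c) = Mul(-1, Rational(23729, 27961)) = Rational(-23729, 27961)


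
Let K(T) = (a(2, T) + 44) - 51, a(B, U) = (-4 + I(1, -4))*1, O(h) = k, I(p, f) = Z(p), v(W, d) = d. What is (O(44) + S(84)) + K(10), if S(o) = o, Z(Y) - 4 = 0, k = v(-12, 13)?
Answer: 90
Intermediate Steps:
k = 13
Z(Y) = 4 (Z(Y) = 4 + 0 = 4)
I(p, f) = 4
O(h) = 13
a(B, U) = 0 (a(B, U) = (-4 + 4)*1 = 0*1 = 0)
K(T) = -7 (K(T) = (0 + 44) - 51 = 44 - 51 = -7)
(O(44) + S(84)) + K(10) = (13 + 84) - 7 = 97 - 7 = 90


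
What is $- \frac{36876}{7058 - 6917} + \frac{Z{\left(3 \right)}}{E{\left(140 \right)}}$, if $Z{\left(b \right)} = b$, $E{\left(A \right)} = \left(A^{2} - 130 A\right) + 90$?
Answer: $- \frac{18314939}{70030} \approx -261.53$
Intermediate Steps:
$E{\left(A \right)} = 90 + A^{2} - 130 A$
$- \frac{36876}{7058 - 6917} + \frac{Z{\left(3 \right)}}{E{\left(140 \right)}} = - \frac{36876}{7058 - 6917} + \frac{3}{90 + 140^{2} - 18200} = - \frac{36876}{7058 - 6917} + \frac{3}{90 + 19600 - 18200} = - \frac{36876}{141} + \frac{3}{1490} = \left(-36876\right) \frac{1}{141} + 3 \cdot \frac{1}{1490} = - \frac{12292}{47} + \frac{3}{1490} = - \frac{18314939}{70030}$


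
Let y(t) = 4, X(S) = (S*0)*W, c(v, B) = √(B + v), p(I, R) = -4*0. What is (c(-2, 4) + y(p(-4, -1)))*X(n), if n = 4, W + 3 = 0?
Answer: 0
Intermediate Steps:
p(I, R) = 0
W = -3 (W = -3 + 0 = -3)
X(S) = 0 (X(S) = (S*0)*(-3) = 0*(-3) = 0)
(c(-2, 4) + y(p(-4, -1)))*X(n) = (√(4 - 2) + 4)*0 = (√2 + 4)*0 = (4 + √2)*0 = 0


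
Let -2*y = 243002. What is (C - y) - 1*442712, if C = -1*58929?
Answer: -380140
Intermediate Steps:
C = -58929
y = -121501 (y = -1/2*243002 = -121501)
(C - y) - 1*442712 = (-58929 - 1*(-121501)) - 1*442712 = (-58929 + 121501) - 442712 = 62572 - 442712 = -380140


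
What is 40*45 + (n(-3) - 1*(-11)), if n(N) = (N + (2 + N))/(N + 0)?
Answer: 5437/3 ≈ 1812.3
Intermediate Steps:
n(N) = (2 + 2*N)/N
40*45 + (n(-3) - 1*(-11)) = 40*45 + ((2 + 2/(-3)) - 1*(-11)) = 1800 + ((2 + 2*(-⅓)) + 11) = 1800 + ((2 - ⅔) + 11) = 1800 + (4/3 + 11) = 1800 + 37/3 = 5437/3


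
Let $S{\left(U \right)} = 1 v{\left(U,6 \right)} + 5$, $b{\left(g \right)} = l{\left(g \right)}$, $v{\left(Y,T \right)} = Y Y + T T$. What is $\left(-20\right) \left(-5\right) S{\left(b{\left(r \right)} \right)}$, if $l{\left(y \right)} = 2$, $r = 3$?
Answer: $4500$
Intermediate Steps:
$v{\left(Y,T \right)} = T^{2} + Y^{2}$ ($v{\left(Y,T \right)} = Y^{2} + T^{2} = T^{2} + Y^{2}$)
$b{\left(g \right)} = 2$
$S{\left(U \right)} = 41 + U^{2}$ ($S{\left(U \right)} = 1 \left(6^{2} + U^{2}\right) + 5 = 1 \left(36 + U^{2}\right) + 5 = \left(36 + U^{2}\right) + 5 = 41 + U^{2}$)
$\left(-20\right) \left(-5\right) S{\left(b{\left(r \right)} \right)} = \left(-20\right) \left(-5\right) \left(41 + 2^{2}\right) = 100 \left(41 + 4\right) = 100 \cdot 45 = 4500$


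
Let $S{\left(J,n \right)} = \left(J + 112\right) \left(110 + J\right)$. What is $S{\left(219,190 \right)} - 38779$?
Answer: $70120$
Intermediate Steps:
$S{\left(J,n \right)} = \left(110 + J\right) \left(112 + J\right)$ ($S{\left(J,n \right)} = \left(112 + J\right) \left(110 + J\right) = \left(110 + J\right) \left(112 + J\right)$)
$S{\left(219,190 \right)} - 38779 = \left(12320 + 219^{2} + 222 \cdot 219\right) - 38779 = \left(12320 + 47961 + 48618\right) - 38779 = 108899 - 38779 = 70120$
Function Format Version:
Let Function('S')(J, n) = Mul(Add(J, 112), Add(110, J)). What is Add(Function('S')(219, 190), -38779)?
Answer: 70120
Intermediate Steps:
Function('S')(J, n) = Mul(Add(110, J), Add(112, J)) (Function('S')(J, n) = Mul(Add(112, J), Add(110, J)) = Mul(Add(110, J), Add(112, J)))
Add(Function('S')(219, 190), -38779) = Add(Add(12320, Pow(219, 2), Mul(222, 219)), -38779) = Add(Add(12320, 47961, 48618), -38779) = Add(108899, -38779) = 70120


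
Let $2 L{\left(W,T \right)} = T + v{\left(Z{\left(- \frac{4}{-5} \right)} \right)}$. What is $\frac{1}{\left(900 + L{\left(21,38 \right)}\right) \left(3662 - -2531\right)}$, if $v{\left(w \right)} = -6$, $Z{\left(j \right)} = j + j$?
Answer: $\frac{1}{5672788} \approx 1.7628 \cdot 10^{-7}$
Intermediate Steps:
$Z{\left(j \right)} = 2 j$
$L{\left(W,T \right)} = -3 + \frac{T}{2}$ ($L{\left(W,T \right)} = \frac{T - 6}{2} = \frac{-6 + T}{2} = -3 + \frac{T}{2}$)
$\frac{1}{\left(900 + L{\left(21,38 \right)}\right) \left(3662 - -2531\right)} = \frac{1}{\left(900 + \left(-3 + \frac{1}{2} \cdot 38\right)\right) \left(3662 - -2531\right)} = \frac{1}{\left(900 + \left(-3 + 19\right)\right) \left(3662 + 2531\right)} = \frac{1}{\left(900 + 16\right) 6193} = \frac{1}{916} \cdot \frac{1}{6193} = \frac{1}{5672788}$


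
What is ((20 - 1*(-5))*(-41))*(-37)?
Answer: 37925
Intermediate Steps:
((20 - 1*(-5))*(-41))*(-37) = ((20 + 5)*(-41))*(-37) = (25*(-41))*(-37) = -1025*(-37) = 37925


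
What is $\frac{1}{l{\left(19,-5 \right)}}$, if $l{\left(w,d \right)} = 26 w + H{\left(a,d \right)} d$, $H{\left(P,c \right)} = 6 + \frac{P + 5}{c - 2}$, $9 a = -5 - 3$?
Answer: $\frac{63}{29417} \approx 0.0021416$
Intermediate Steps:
$a = - \frac{8}{9}$ ($a = \frac{-5 - 3}{9} = \frac{1}{9} \left(-8\right) = - \frac{8}{9} \approx -0.88889$)
$H{\left(P,c \right)} = 6 + \frac{5 + P}{-2 + c}$
$l{\left(w,d \right)} = 26 w + \frac{d \left(- \frac{71}{9} + 6 d\right)}{-2 + d}$ ($l{\left(w,d \right)} = 26 w + \frac{-7 - \frac{8}{9} + 6 d}{-2 + d} d = 26 w + \frac{- \frac{71}{9} + 6 d}{-2 + d} d = 26 w + \frac{d \left(- \frac{71}{9} + 6 d\right)}{-2 + d}$)
$\frac{1}{l{\left(19,-5 \right)}} = \frac{1}{\frac{1}{9} \frac{1}{-2 - 5} \left(- 5 \left(-71 + 54 \left(-5\right)\right) + 234 \cdot 19 \left(-2 - 5\right)\right)} = \frac{1}{\frac{1}{9} \frac{1}{-7} \left(- 5 \left(-71 - 270\right) + 234 \cdot 19 \left(-7\right)\right)} = \frac{1}{\frac{1}{9} \left(- \frac{1}{7}\right) \left(\left(-5\right) \left(-341\right) - 31122\right)} = \frac{1}{\frac{1}{9} \left(- \frac{1}{7}\right) \left(1705 - 31122\right)} = \frac{1}{\frac{1}{9} \left(- \frac{1}{7}\right) \left(-29417\right)} = \frac{1}{\frac{29417}{63}} = \frac{63}{29417}$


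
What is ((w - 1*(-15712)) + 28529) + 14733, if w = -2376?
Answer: 56598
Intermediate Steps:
((w - 1*(-15712)) + 28529) + 14733 = ((-2376 - 1*(-15712)) + 28529) + 14733 = ((-2376 + 15712) + 28529) + 14733 = (13336 + 28529) + 14733 = 41865 + 14733 = 56598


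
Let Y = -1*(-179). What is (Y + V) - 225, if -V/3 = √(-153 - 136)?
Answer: -46 - 51*I ≈ -46.0 - 51.0*I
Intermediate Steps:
Y = 179
V = -51*I (V = -3*√(-153 - 136) = -51*I ≈ -51.0*I)
(Y + V) - 225 = (179 - 51*I) - 225 = -46 - 51*I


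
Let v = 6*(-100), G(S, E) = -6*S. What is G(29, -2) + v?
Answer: -774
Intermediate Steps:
v = -600
G(29, -2) + v = -6*29 - 600 = -174 - 600 = -774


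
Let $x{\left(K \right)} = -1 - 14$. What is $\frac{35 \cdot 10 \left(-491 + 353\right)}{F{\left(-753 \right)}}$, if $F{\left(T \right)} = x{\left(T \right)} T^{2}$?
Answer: $\frac{3220}{567009} \approx 0.0056789$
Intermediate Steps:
$x{\left(K \right)} = -15$ ($x{\left(K \right)} = -1 - 14 = -15$)
$F{\left(T \right)} = - 15 T^{2}$
$\frac{35 \cdot 10 \left(-491 + 353\right)}{F{\left(-753 \right)}} = \frac{35 \cdot 10 \left(-491 + 353\right)}{\left(-15\right) \left(-753\right)^{2}} = \frac{350 \left(-138\right)}{\left(-15\right) 567009} = - \frac{48300}{-8505135} = \left(-48300\right) \left(- \frac{1}{8505135}\right) = \frac{3220}{567009}$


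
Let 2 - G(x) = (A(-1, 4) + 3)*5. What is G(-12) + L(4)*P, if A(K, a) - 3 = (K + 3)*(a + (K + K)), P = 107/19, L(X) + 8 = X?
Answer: -1340/19 ≈ -70.526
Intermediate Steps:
L(X) = -8 + X
P = 107/19 (P = 107*(1/19) = 107/19 ≈ 5.6316)
A(K, a) = 3 + (3 + K)*(a + 2*K) (A(K, a) = 3 + (K + 3)*(a + (K + K)) = 3 + (3 + K)*(a + 2*K))
G(x) = -48 (G(x) = 2 - ((3 + 2*(-1)² + 3*4 + 6*(-1) - 1*4) + 3)*5 = 2 - ((3 + 2*1 + 12 - 6 - 4) + 3)*5 = 2 - ((3 + 2 + 12 - 6 - 4) + 3)*5 = 2 - (7 + 3)*5 = 2 - 10*5 = 2 - 1*50 = 2 - 50 = -48)
G(-12) + L(4)*P = -48 + (-8 + 4)*(107/19) = -48 - 4*107/19 = -48 - 428/19 = -1340/19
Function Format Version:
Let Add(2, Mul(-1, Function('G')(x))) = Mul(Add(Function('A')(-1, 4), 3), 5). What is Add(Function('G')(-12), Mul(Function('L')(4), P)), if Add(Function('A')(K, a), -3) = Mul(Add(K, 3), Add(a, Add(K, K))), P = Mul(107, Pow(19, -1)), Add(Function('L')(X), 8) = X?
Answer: Rational(-1340, 19) ≈ -70.526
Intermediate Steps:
Function('L')(X) = Add(-8, X)
P = Rational(107, 19) (P = Mul(107, Rational(1, 19)) = Rational(107, 19) ≈ 5.6316)
Function('A')(K, a) = Add(3, Mul(Add(3, K), Add(a, Mul(2, K)))) (Function('A')(K, a) = Add(3, Mul(Add(K, 3), Add(a, Add(K, K)))) = Add(3, Mul(Add(3, K), Add(a, Mul(2, K)))))
Function('G')(x) = -48 (Function('G')(x) = Add(2, Mul(-1, Mul(Add(Add(3, Mul(2, Pow(-1, 2)), Mul(3, 4), Mul(6, -1), Mul(-1, 4)), 3), 5))) = Add(2, Mul(-1, Mul(Add(Add(3, Mul(2, 1), 12, -6, -4), 3), 5))) = Add(2, Mul(-1, Mul(Add(Add(3, 2, 12, -6, -4), 3), 5))) = Add(2, Mul(-1, Mul(Add(7, 3), 5))) = Add(2, Mul(-1, Mul(10, 5))) = Add(2, Mul(-1, 50)) = Add(2, -50) = -48)
Add(Function('G')(-12), Mul(Function('L')(4), P)) = Add(-48, Mul(Add(-8, 4), Rational(107, 19))) = Add(-48, Mul(-4, Rational(107, 19))) = Add(-48, Rational(-428, 19)) = Rational(-1340, 19)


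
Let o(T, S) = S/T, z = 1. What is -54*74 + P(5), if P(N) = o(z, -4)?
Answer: -4000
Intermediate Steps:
P(N) = -4 (P(N) = -4/1 = -4*1 = -4)
-54*74 + P(5) = -54*74 - 4 = -3996 - 4 = -4000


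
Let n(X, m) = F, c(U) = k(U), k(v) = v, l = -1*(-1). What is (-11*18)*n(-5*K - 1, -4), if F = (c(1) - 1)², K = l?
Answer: 0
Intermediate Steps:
l = 1
K = 1
c(U) = U
F = 0 (F = (1 - 1)² = 0² = 0)
n(X, m) = 0
(-11*18)*n(-5*K - 1, -4) = -11*18*0 = -198*0 = 0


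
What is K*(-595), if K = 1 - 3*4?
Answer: 6545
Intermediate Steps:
K = -11 (K = 1 - 12 = -11)
K*(-595) = -11*(-595) = 6545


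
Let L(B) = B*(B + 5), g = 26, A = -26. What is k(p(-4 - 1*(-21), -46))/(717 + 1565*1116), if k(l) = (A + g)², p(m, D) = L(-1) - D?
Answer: 0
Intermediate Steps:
L(B) = B*(5 + B)
p(m, D) = -4 - D (p(m, D) = -(5 - 1) - D = -1*4 - D = -4 - D)
k(l) = 0 (k(l) = (-26 + 26)² = 0² = 0)
k(p(-4 - 1*(-21), -46))/(717 + 1565*1116) = 0/(717 + 1565*1116) = 0/(717 + 1746540) = 0/1747257 = 0*(1/1747257) = 0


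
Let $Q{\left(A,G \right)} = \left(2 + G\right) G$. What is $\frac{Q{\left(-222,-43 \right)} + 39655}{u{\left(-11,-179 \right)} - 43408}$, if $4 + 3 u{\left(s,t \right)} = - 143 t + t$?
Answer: $- \frac{62127}{52405} \approx -1.1855$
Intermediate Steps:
$u{\left(s,t \right)} = - \frac{4}{3} - \frac{142 t}{3}$ ($u{\left(s,t \right)} = - \frac{4}{3} + \frac{- 143 t + t}{3} = - \frac{4}{3} + \frac{\left(-142\right) t}{3} = - \frac{4}{3} - \frac{142 t}{3}$)
$Q{\left(A,G \right)} = G \left(2 + G\right)$
$\frac{Q{\left(-222,-43 \right)} + 39655}{u{\left(-11,-179 \right)} - 43408} = \frac{- 43 \left(2 - 43\right) + 39655}{\left(- \frac{4}{3} - - \frac{25418}{3}\right) - 43408} = \frac{\left(-43\right) \left(-41\right) + 39655}{\left(- \frac{4}{3} + \frac{25418}{3}\right) - 43408} = \frac{1763 + 39655}{\frac{25414}{3} - 43408} = \frac{41418}{- \frac{104810}{3}} = 41418 \left(- \frac{3}{104810}\right) = - \frac{62127}{52405}$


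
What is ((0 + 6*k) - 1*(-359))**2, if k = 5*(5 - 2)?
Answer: 201601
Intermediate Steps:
k = 15 (k = 5*3 = 15)
((0 + 6*k) - 1*(-359))**2 = ((0 + 6*15) - 1*(-359))**2 = ((0 + 90) + 359)**2 = (90 + 359)**2 = 449**2 = 201601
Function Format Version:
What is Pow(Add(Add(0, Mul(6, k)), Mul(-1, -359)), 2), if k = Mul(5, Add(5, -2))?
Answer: 201601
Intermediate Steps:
k = 15 (k = Mul(5, 3) = 15)
Pow(Add(Add(0, Mul(6, k)), Mul(-1, -359)), 2) = Pow(Add(Add(0, Mul(6, 15)), Mul(-1, -359)), 2) = Pow(Add(Add(0, 90), 359), 2) = Pow(Add(90, 359), 2) = Pow(449, 2) = 201601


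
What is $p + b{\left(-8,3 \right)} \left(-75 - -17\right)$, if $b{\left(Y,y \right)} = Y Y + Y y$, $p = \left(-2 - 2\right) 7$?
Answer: $-2348$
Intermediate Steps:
$p = -28$ ($p = \left(-2 - 2\right) 7 = \left(-4\right) 7 = -28$)
$b{\left(Y,y \right)} = Y^{2} + Y y$
$p + b{\left(-8,3 \right)} \left(-75 - -17\right) = -28 + - 8 \left(-8 + 3\right) \left(-75 - -17\right) = -28 + \left(-8\right) \left(-5\right) \left(-75 + 17\right) = -28 + 40 \left(-58\right) = -28 - 2320 = -2348$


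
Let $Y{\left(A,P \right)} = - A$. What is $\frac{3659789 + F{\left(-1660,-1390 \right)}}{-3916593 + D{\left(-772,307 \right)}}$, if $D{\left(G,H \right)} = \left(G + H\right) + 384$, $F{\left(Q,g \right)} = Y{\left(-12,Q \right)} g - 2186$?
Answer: $- \frac{134849}{145062} \approx -0.9296$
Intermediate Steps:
$F{\left(Q,g \right)} = -2186 + 12 g$ ($F{\left(Q,g \right)} = \left(-1\right) \left(-12\right) g - 2186 = 12 g - 2186 = -2186 + 12 g$)
$D{\left(G,H \right)} = 384 + G + H$
$\frac{3659789 + F{\left(-1660,-1390 \right)}}{-3916593 + D{\left(-772,307 \right)}} = \frac{3659789 + \left(-2186 + 12 \left(-1390\right)\right)}{-3916593 + \left(384 - 772 + 307\right)} = \frac{3659789 - 18866}{-3916593 - 81} = \frac{3659789 - 18866}{-3916674} = 3640923 \left(- \frac{1}{3916674}\right) = - \frac{134849}{145062}$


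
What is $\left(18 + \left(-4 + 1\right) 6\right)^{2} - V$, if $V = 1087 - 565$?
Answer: $-522$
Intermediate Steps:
$V = 522$
$\left(18 + \left(-4 + 1\right) 6\right)^{2} - V = \left(18 + \left(-4 + 1\right) 6\right)^{2} - 522 = \left(18 - 18\right)^{2} - 522 = 0^{2} - 522 = 0 - 522 = -522$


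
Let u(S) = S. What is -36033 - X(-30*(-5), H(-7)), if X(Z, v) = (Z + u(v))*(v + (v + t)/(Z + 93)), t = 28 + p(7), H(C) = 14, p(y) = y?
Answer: -9321983/243 ≈ -38362.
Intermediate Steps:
t = 35 (t = 28 + 7 = 35)
X(Z, v) = (Z + v)*(v + (35 + v)/(93 + Z)) (X(Z, v) = (Z + v)*(v + (v + 35)/(Z + 93)) = (Z + v)*(v + (35 + v)/(93 + Z)))
-36033 - X(-30*(-5), H(-7)) = -36033 - (35*(-30*(-5)) + 35*14 + 94*14**2 - 30*(-5)*14**2 + 14*(-30*(-5))**2 + 94*(-30*(-5))*14)/(93 - 30*(-5)) = -36033 - (35*150 + 490 + 94*196 + 150*196 + 14*150**2 + 94*150*14)/(93 + 150) = -36033 - (5250 + 490 + 18424 + 29400 + 14*22500 + 197400)/243 = -36033 - (5250 + 490 + 18424 + 29400 + 315000 + 197400)/243 = -36033 - 565964/243 = -9321983/243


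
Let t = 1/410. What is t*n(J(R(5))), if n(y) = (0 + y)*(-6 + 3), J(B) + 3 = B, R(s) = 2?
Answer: 3/410 ≈ 0.0073171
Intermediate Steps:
J(B) = -3 + B
n(y) = -3*y (n(y) = y*(-3) = -3*y)
t = 1/410 ≈ 0.0024390
t*n(J(R(5))) = (-3*(-3 + 2))/410 = (-3*(-1))/410 = (1/410)*3 = 3/410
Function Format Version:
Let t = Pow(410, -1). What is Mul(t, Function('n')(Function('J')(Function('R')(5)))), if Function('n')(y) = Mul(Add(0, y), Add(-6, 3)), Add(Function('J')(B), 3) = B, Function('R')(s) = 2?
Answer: Rational(3, 410) ≈ 0.0073171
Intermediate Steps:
Function('J')(B) = Add(-3, B)
Function('n')(y) = Mul(-3, y) (Function('n')(y) = Mul(y, -3) = Mul(-3, y))
t = Rational(1, 410) ≈ 0.0024390
Mul(t, Function('n')(Function('J')(Function('R')(5)))) = Mul(Rational(1, 410), Mul(-3, Add(-3, 2))) = Mul(Rational(1, 410), Mul(-3, -1)) = Mul(Rational(1, 410), 3) = Rational(3, 410)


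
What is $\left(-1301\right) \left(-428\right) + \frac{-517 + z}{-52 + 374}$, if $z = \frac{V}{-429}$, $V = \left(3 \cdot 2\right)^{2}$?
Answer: $\frac{25639628145}{46046} \approx 5.5683 \cdot 10^{5}$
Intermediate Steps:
$V = 36$ ($V = 6^{2} = 36$)
$z = - \frac{12}{143}$ ($z = \frac{36}{-429} = 36 \left(- \frac{1}{429}\right) = - \frac{12}{143} \approx -0.083916$)
$\left(-1301\right) \left(-428\right) + \frac{-517 + z}{-52 + 374} = \left(-1301\right) \left(-428\right) + \frac{-517 - \frac{12}{143}}{-52 + 374} = 556828 - \frac{73943}{143 \cdot 322} = 556828 - \frac{73943}{46046} = \frac{25639628145}{46046}$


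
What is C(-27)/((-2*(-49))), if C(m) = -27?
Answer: -27/98 ≈ -0.27551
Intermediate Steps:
C(-27)/((-2*(-49))) = -27/((-2*(-49))) = -27/98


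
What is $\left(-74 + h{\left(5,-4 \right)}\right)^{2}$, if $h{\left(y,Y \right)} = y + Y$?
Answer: $5329$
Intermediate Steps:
$h{\left(y,Y \right)} = Y + y$
$\left(-74 + h{\left(5,-4 \right)}\right)^{2} = \left(-74 + \left(-4 + 5\right)\right)^{2} = \left(-74 + 1\right)^{2} = \left(-73\right)^{2} = 5329$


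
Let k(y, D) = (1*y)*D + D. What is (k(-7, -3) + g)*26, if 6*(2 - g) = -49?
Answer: 2197/3 ≈ 732.33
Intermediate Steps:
k(y, D) = D + D*y (k(y, D) = y*D + D = D*y + D = D + D*y)
g = 61/6 (g = 2 - 1/6*(-49) = 2 + 49/6 = 61/6 ≈ 10.167)
(k(-7, -3) + g)*26 = (-3*(1 - 7) + 61/6)*26 = (-3*(-6) + 61/6)*26 = (18 + 61/6)*26 = (169/6)*26 = 2197/3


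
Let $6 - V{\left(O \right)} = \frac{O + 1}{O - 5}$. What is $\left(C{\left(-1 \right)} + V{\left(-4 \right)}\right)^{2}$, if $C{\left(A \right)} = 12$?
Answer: $\frac{2809}{9} \approx 312.11$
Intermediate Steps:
$V{\left(O \right)} = 6 - \frac{1 + O}{-5 + O}$ ($V{\left(O \right)} = 6 - \frac{O + 1}{O - 5} = 6 - \frac{1 + O}{-5 + O}$)
$\left(C{\left(-1 \right)} + V{\left(-4 \right)}\right)^{2} = \left(12 + \frac{-31 + 5 \left(-4\right)}{-5 - 4}\right)^{2} = \left(12 + \frac{-31 - 20}{-9}\right)^{2} = \left(12 - - \frac{17}{3}\right)^{2} = \left(12 + \frac{17}{3}\right)^{2} = \left(\frac{53}{3}\right)^{2} = \frac{2809}{9}$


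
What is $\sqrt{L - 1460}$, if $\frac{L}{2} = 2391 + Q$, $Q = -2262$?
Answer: $i \sqrt{1202} \approx 34.67 i$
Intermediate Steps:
$L = 258$ ($L = 2 \left(2391 - 2262\right) = 2 \cdot 129 = 258$)
$\sqrt{L - 1460} = \sqrt{258 - 1460} = \sqrt{-1202} = i \sqrt{1202}$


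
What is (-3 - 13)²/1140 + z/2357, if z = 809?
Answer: 381413/671745 ≈ 0.56779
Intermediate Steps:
(-3 - 13)²/1140 + z/2357 = (-3 - 13)²/1140 + 809/2357 = (-16)²*(1/1140) + 809*(1/2357) = 256*(1/1140) + 809/2357 = 64/285 + 809/2357 = 381413/671745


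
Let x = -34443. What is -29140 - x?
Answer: 5303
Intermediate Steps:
-29140 - x = -29140 - 1*(-34443) = -29140 + 34443 = 5303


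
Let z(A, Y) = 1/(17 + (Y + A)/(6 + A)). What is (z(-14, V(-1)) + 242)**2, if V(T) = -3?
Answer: 1371517156/23409 ≈ 58589.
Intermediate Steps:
z(A, Y) = 1/(17 + (A + Y)/(6 + A))
(z(-14, V(-1)) + 242)**2 = ((6 - 14)/(102 - 3 + 18*(-14)) + 242)**2 = (-8/(102 - 3 - 252) + 242)**2 = (-8/(-153) + 242)**2 = (-1/153*(-8) + 242)**2 = (8/153 + 242)**2 = (37034/153)**2 = 1371517156/23409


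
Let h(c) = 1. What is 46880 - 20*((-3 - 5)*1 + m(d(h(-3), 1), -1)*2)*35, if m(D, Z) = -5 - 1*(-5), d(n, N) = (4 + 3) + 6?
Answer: 52480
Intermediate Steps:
d(n, N) = 13 (d(n, N) = 7 + 6 = 13)
m(D, Z) = 0 (m(D, Z) = -5 + 5 = 0)
46880 - 20*((-3 - 5)*1 + m(d(h(-3), 1), -1)*2)*35 = 46880 - 20*((-3 - 5)*1 + 0*2)*35 = 46880 - 20*(-8*1 + 0)*35 = 46880 - 20*(-8 + 0)*35 = 46880 - 20*(-8)*35 = 46880 + 160*35 = 46880 + 5600 = 52480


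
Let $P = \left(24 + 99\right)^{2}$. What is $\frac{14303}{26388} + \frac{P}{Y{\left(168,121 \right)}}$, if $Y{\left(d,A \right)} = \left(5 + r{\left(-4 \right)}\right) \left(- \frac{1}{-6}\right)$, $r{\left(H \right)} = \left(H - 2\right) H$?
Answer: $\frac{2395759099}{765252} \approx 3130.7$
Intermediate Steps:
$r{\left(H \right)} = H \left(-2 + H\right)$ ($r{\left(H \right)} = \left(-2 + H\right) H = H \left(-2 + H\right)$)
$Y{\left(d,A \right)} = \frac{29}{6}$ ($Y{\left(d,A \right)} = \left(5 - 4 \left(-2 - 4\right)\right) \left(- \frac{1}{-6}\right) = \left(5 - -24\right) \left(\left(-1\right) \left(- \frac{1}{6}\right)\right) = \left(5 + 24\right) \frac{1}{6} = 29 \cdot \frac{1}{6} = \frac{29}{6}$)
$P = 15129$ ($P = 123^{2} = 15129$)
$\frac{14303}{26388} + \frac{P}{Y{\left(168,121 \right)}} = \frac{14303}{26388} + \frac{15129}{\frac{29}{6}} = 14303 \cdot \frac{1}{26388} + 15129 \cdot \frac{6}{29} = \frac{14303}{26388} + \frac{90774}{29} = \frac{2395759099}{765252}$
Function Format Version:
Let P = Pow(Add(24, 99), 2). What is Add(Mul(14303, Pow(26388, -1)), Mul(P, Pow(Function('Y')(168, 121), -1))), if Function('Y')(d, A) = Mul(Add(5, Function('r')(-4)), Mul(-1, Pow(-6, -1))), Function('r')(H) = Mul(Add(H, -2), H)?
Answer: Rational(2395759099, 765252) ≈ 3130.7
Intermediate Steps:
Function('r')(H) = Mul(H, Add(-2, H)) (Function('r')(H) = Mul(Add(-2, H), H) = Mul(H, Add(-2, H)))
Function('Y')(d, A) = Rational(29, 6) (Function('Y')(d, A) = Mul(Add(5, Mul(-4, Add(-2, -4))), Mul(-1, Pow(-6, -1))) = Mul(Add(5, Mul(-4, -6)), Mul(-1, Rational(-1, 6))) = Mul(Add(5, 24), Rational(1, 6)) = Mul(29, Rational(1, 6)) = Rational(29, 6))
P = 15129 (P = Pow(123, 2) = 15129)
Add(Mul(14303, Pow(26388, -1)), Mul(P, Pow(Function('Y')(168, 121), -1))) = Add(Mul(14303, Pow(26388, -1)), Mul(15129, Pow(Rational(29, 6), -1))) = Add(Mul(14303, Rational(1, 26388)), Mul(15129, Rational(6, 29))) = Add(Rational(14303, 26388), Rational(90774, 29)) = Rational(2395759099, 765252)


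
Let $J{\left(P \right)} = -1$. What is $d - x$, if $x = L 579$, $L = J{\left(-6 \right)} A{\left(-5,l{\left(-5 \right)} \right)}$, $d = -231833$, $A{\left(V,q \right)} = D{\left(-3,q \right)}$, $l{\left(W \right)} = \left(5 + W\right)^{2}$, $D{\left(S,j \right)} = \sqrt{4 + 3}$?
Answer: $-231833 + 579 \sqrt{7} \approx -2.303 \cdot 10^{5}$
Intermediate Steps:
$D{\left(S,j \right)} = \sqrt{7}$
$A{\left(V,q \right)} = \sqrt{7}$
$L = - \sqrt{7} \approx -2.6458$
$x = - 579 \sqrt{7}$ ($x = - \sqrt{7} \cdot 579 = - 579 \sqrt{7} \approx -1531.9$)
$d - x = -231833 - - 579 \sqrt{7} = -231833 + 579 \sqrt{7}$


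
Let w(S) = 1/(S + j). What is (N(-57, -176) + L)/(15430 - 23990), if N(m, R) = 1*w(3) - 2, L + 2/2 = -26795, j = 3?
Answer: 160787/51360 ≈ 3.1306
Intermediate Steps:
w(S) = 1/(3 + S) (w(S) = 1/(S + 3) = 1/(3 + S))
L = -26796 (L = -1 - 26795 = -26796)
N(m, R) = -11/6 (N(m, R) = 1/(3 + 3) - 2 = 1/6 - 2 = 1*(⅙) - 2 = ⅙ - 2 = -11/6)
(N(-57, -176) + L)/(15430 - 23990) = (-11/6 - 26796)/(15430 - 23990) = -160787/6/(-8560) = -160787/6*(-1/8560) = 160787/51360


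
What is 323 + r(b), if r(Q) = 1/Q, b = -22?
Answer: 7105/22 ≈ 322.95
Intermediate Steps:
323 + r(b) = 323 + 1/(-22) = 323 - 1/22 = 7105/22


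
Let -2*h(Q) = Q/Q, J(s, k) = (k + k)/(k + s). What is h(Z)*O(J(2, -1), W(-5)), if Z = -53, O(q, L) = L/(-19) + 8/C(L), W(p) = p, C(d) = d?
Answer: 127/190 ≈ 0.66842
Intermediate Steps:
J(s, k) = 2*k/(k + s) (J(s, k) = (2*k)/(k + s) = 2*k/(k + s))
O(q, L) = 8/L - L/19 (O(q, L) = L/(-19) + 8/L = L*(-1/19) + 8/L = -L/19 + 8/L = 8/L - L/19)
h(Q) = -½ (h(Q) = -Q/(2*Q) = -½*1 = -½)
h(Z)*O(J(2, -1), W(-5)) = -(8/(-5) - 1/19*(-5))/2 = -(8*(-⅕) + 5/19)/2 = -(-8/5 + 5/19)/2 = -½*(-127/95) = 127/190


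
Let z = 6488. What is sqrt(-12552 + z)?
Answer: 4*I*sqrt(379) ≈ 77.872*I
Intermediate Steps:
sqrt(-12552 + z) = sqrt(-12552 + 6488) = sqrt(-6064) = 4*I*sqrt(379)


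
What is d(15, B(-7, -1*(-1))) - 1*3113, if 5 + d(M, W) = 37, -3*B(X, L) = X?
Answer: -3081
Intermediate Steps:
B(X, L) = -X/3
d(M, W) = 32 (d(M, W) = -5 + 37 = 32)
d(15, B(-7, -1*(-1))) - 1*3113 = 32 - 1*3113 = 32 - 3113 = -3081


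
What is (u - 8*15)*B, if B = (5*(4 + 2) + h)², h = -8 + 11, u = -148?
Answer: -291852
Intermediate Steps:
h = 3
B = 1089 (B = (5*(4 + 2) + 3)² = (5*6 + 3)² = (30 + 3)² = 33² = 1089)
(u - 8*15)*B = (-148 - 8*15)*1089 = (-148 - 120)*1089 = -268*1089 = -291852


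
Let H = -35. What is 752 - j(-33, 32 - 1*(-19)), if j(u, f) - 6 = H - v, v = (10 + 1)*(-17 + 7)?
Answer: 671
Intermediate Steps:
v = -110 (v = 11*(-10) = -110)
j(u, f) = 81 (j(u, f) = 6 + (-35 - 1*(-110)) = 6 + (-35 + 110) = 6 + 75 = 81)
752 - j(-33, 32 - 1*(-19)) = 752 - 1*81 = 752 - 81 = 671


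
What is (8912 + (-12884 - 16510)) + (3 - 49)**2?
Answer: -18366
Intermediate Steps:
(8912 + (-12884 - 16510)) + (3 - 49)**2 = (8912 - 29394) + (-46)**2 = -20482 + 2116 = -18366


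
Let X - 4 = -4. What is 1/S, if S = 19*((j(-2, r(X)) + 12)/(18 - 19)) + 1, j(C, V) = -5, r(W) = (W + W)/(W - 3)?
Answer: -1/132 ≈ -0.0075758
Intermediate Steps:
X = 0 (X = 4 - 4 = 0)
r(W) = 2*W/(-3 + W) (r(W) = (2*W)/(-3 + W) = 2*W/(-3 + W))
S = -132 (S = 19*((-5 + 12)/(18 - 19)) + 1 = 19*(7/(-1)) + 1 = 19*(7*(-1)) + 1 = 19*(-7) + 1 = -133 + 1 = -132)
1/S = 1/(-132) = -1/132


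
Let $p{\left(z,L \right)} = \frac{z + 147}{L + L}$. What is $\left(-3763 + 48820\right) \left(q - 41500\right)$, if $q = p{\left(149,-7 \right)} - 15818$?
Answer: $- \frac{18084708318}{7} \approx -2.5835 \cdot 10^{9}$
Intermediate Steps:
$p{\left(z,L \right)} = \frac{147 + z}{2 L}$
$q = - \frac{110874}{7}$ ($q = \frac{147 + 149}{2 \left(-7\right)} - 15818 = \frac{1}{2} \left(- \frac{1}{7}\right) 296 - 15818 = - \frac{148}{7} - 15818 = - \frac{110874}{7} \approx -15839.0$)
$\left(-3763 + 48820\right) \left(q - 41500\right) = \left(-3763 + 48820\right) \left(- \frac{110874}{7} - 41500\right) = 45057 \left(- \frac{401374}{7}\right) = - \frac{18084708318}{7}$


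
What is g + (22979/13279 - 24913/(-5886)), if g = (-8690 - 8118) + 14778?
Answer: -158199119699/78160194 ≈ -2024.0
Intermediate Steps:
g = -2030 (g = -16808 + 14778 = -2030)
g + (22979/13279 - 24913/(-5886)) = -2030 + (22979/13279 - 24913/(-5886)) = -2030 + (22979*(1/13279) - 24913*(-1/5886)) = -2030 + (22979/13279 + 24913/5886) = -2030 + 466074121/78160194 = -158199119699/78160194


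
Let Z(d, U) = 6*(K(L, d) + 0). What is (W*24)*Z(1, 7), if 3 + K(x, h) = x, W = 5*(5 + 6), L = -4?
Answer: -55440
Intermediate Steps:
W = 55 (W = 5*11 = 55)
K(x, h) = -3 + x
Z(d, U) = -42 (Z(d, U) = 6*((-3 - 4) + 0) = 6*(-7 + 0) = 6*(-7) = -42)
(W*24)*Z(1, 7) = (55*24)*(-42) = 1320*(-42) = -55440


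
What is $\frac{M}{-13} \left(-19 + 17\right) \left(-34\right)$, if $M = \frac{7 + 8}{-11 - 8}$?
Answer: $\frac{1020}{247} \approx 4.1296$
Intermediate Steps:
$M = - \frac{15}{19}$ ($M = \frac{15}{-19} = 15 \left(- \frac{1}{19}\right) = - \frac{15}{19} \approx -0.78947$)
$\frac{M}{-13} \left(-19 + 17\right) \left(-34\right) = - \frac{15}{19 \left(-13\right)} \left(-19 + 17\right) \left(-34\right) = \left(- \frac{15}{19}\right) \left(- \frac{1}{13}\right) \left(-2\right) \left(-34\right) = \frac{15}{247} \left(-2\right) \left(-34\right) = \left(- \frac{30}{247}\right) \left(-34\right) = \frac{1020}{247}$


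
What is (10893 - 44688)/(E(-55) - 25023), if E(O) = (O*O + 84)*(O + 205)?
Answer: -11265/147109 ≈ -0.076576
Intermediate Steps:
E(O) = (84 + O**2)*(205 + O) (E(O) = (O**2 + 84)*(205 + O) = (84 + O**2)*(205 + O))
(10893 - 44688)/(E(-55) - 25023) = (10893 - 44688)/((17220 + (-55)**3 + 84*(-55) + 205*(-55)**2) - 25023) = -33795/((17220 - 166375 - 4620 + 205*3025) - 25023) = -33795/((17220 - 166375 - 4620 + 620125) - 25023) = -33795/(466350 - 25023) = -33795/441327 = -33795*1/441327 = -11265/147109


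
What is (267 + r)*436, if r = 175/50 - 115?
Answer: 67798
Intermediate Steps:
r = -223/2 (r = 175*(1/50) - 115 = 7/2 - 115 = -223/2 ≈ -111.50)
(267 + r)*436 = (267 - 223/2)*436 = (311/2)*436 = 67798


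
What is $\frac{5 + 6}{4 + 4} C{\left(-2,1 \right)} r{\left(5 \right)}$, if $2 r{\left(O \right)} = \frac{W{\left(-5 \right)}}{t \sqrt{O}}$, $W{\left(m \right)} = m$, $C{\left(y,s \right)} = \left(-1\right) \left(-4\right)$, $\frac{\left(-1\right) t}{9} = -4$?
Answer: $- \frac{11 \sqrt{5}}{144} \approx -0.17081$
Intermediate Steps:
$t = 36$ ($t = \left(-9\right) \left(-4\right) = 36$)
$C{\left(y,s \right)} = 4$
$r{\left(O \right)} = - \frac{5}{72 \sqrt{O}}$ ($r{\left(O \right)} = \frac{\left(-5\right) \frac{1}{36 \sqrt{O}}}{2} = \frac{\left(- \frac{5}{36}\right) \frac{1}{\sqrt{O}}}{2} = - \frac{5}{72 \sqrt{O}}$)
$\frac{5 + 6}{4 + 4} C{\left(-2,1 \right)} r{\left(5 \right)} = \frac{5 + 6}{4 + 4} \cdot 4 \left(- \frac{5}{72 \sqrt{5}}\right) = \frac{11}{8} \cdot 4 \left(- \frac{5 \frac{\sqrt{5}}{5}}{72}\right) = 11 \cdot \frac{1}{8} \cdot 4 \left(- \frac{\sqrt{5}}{72}\right) = \frac{11}{8} \cdot 4 \left(- \frac{\sqrt{5}}{72}\right) = \frac{11 \left(- \frac{\sqrt{5}}{72}\right)}{2} = - \frac{11 \sqrt{5}}{144}$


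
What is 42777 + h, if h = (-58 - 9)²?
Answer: 47266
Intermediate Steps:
h = 4489 (h = (-67)² = 4489)
42777 + h = 42777 + 4489 = 47266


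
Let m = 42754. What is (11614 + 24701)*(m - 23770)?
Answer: 689403960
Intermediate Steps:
(11614 + 24701)*(m - 23770) = (11614 + 24701)*(42754 - 23770) = 36315*18984 = 689403960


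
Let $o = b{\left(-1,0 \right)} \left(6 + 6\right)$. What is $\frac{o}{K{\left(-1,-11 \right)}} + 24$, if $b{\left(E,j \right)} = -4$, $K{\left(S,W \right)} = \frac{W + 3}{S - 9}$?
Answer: $-36$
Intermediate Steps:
$K{\left(S,W \right)} = \frac{3 + W}{-9 + S}$
$o = -48$ ($o = - 4 \left(6 + 6\right) = \left(-4\right) 12 = -48$)
$\frac{o}{K{\left(-1,-11 \right)}} + 24 = - \frac{48}{\frac{1}{-9 - 1} \left(3 - 11\right)} + 24 = - \frac{48}{\frac{1}{-10} \left(-8\right)} + 24 = - \frac{48}{\left(- \frac{1}{10}\right) \left(-8\right)} + 24 = - \frac{48}{\frac{4}{5}} + 24 = \left(-48\right) \frac{5}{4} + 24 = -60 + 24 = -36$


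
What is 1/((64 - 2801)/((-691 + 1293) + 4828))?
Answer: -5430/2737 ≈ -1.9839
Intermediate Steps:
1/((64 - 2801)/((-691 + 1293) + 4828)) = 1/(-2737/(602 + 4828)) = 1/(-2737/5430) = -5430/2737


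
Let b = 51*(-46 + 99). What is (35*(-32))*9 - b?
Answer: -12783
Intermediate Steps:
b = 2703 (b = 51*53 = 2703)
(35*(-32))*9 - b = (35*(-32))*9 - 1*2703 = -1120*9 - 2703 = -10080 - 2703 = -12783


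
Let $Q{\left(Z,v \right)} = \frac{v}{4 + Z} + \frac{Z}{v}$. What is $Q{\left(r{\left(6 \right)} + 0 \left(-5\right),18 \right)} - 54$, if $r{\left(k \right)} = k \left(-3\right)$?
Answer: $- \frac{394}{7} \approx -56.286$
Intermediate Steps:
$r{\left(k \right)} = - 3 k$
$Q{\left(Z,v \right)} = \frac{Z}{v} + \frac{v}{4 + Z}$
$Q{\left(r{\left(6 \right)} + 0 \left(-5\right),18 \right)} - 54 = \frac{\left(\left(-3\right) 6 + 0 \left(-5\right)\right)^{2} + 18^{2} + 4 \left(\left(-3\right) 6 + 0 \left(-5\right)\right)}{18 \left(4 + \left(\left(-3\right) 6 + 0 \left(-5\right)\right)\right)} - 54 = \frac{\left(-18 + 0\right)^{2} + 324 + 4 \left(-18 + 0\right)}{18 \left(4 + \left(-18 + 0\right)\right)} - 54 = \frac{\left(-18\right)^{2} + 324 + 4 \left(-18\right)}{18 \left(4 - 18\right)} - 54 = \frac{324 + 324 - 72}{18 \left(-14\right)} - 54 = \frac{1}{18} \left(- \frac{1}{14}\right) 576 - 54 = - \frac{16}{7} - 54 = - \frac{394}{7}$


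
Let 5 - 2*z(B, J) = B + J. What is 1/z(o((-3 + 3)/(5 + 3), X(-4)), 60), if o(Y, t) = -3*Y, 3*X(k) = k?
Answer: -2/55 ≈ -0.036364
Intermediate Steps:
X(k) = k/3
z(B, J) = 5/2 - B/2 - J/2 (z(B, J) = 5/2 - (B + J)/2 = 5/2 + (-B/2 - J/2) = 5/2 - B/2 - J/2)
1/z(o((-3 + 3)/(5 + 3), X(-4)), 60) = 1/(5/2 - (-3)*(-3 + 3)/(5 + 3)/2 - ½*60) = 1/(5/2 - (-3)*0/8/2 - 30) = 1/(5/2 - (-3)*0*(⅛)/2 - 30) = 1/(5/2 - (-3)*0/2 - 30) = 1/(5/2 - ½*0 - 30) = 1/(5/2 + 0 - 30) = 1/(-55/2) = -2/55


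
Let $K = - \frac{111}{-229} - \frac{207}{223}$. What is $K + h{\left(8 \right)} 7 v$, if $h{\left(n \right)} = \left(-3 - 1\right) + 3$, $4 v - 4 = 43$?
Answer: $- \frac{16891643}{204268} \approx -82.693$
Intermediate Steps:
$v = \frac{47}{4}$ ($v = 1 + \frac{1}{4} \cdot 43 = 1 + \frac{43}{4} = \frac{47}{4} \approx 11.75$)
$h{\left(n \right)} = -1$ ($h{\left(n \right)} = -4 + 3 = -1$)
$K = - \frac{22650}{51067}$ ($K = \left(-111\right) \left(- \frac{1}{229}\right) - \frac{207}{223} = \frac{111}{229} - \frac{207}{223} = - \frac{22650}{51067} \approx -0.44353$)
$K + h{\left(8 \right)} 7 v = - \frac{22650}{51067} - 7 \cdot \frac{47}{4} = - \frac{22650}{51067} - \frac{329}{4} = - \frac{16891643}{204268}$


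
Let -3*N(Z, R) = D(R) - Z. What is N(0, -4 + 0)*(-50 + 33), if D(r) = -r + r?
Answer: 0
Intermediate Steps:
D(r) = 0
N(Z, R) = Z/3 (N(Z, R) = -(0 - Z)/3 = -(-1)*Z/3 = Z/3)
N(0, -4 + 0)*(-50 + 33) = ((1/3)*0)*(-50 + 33) = 0*(-17) = 0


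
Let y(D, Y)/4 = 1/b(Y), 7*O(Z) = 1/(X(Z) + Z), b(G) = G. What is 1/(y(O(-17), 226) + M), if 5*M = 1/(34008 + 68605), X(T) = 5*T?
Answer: 57976345/1026243 ≈ 56.494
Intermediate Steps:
O(Z) = 1/(42*Z) (O(Z) = 1/(7*(5*Z + Z)) = 1/(7*((6*Z))) = (1/(6*Z))/7 = 1/(42*Z))
y(D, Y) = 4/Y
M = 1/513065 (M = 1/(5*(34008 + 68605)) = (⅕)/102613 = (⅕)*(1/102613) = 1/513065 ≈ 1.9491e-6)
1/(y(O(-17), 226) + M) = 1/(4/226 + 1/513065) = 1/(4*(1/226) + 1/513065) = 1/(2/113 + 1/513065) = 1/(1026243/57976345) = 57976345/1026243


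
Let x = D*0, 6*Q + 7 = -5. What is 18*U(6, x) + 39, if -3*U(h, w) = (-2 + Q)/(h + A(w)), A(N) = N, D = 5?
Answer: 43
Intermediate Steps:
Q = -2 (Q = -7/6 + (1/6)*(-5) = -7/6 - 5/6 = -2)
x = 0 (x = 5*0 = 0)
U(h, w) = 4/(3*(h + w)) (U(h, w) = -(-2 - 2)/(3*(h + w)) = -(-4)/(3*(h + w)) = 4/(3*(h + w)))
18*U(6, x) + 39 = 18*(4/(3*(6 + 0))) + 39 = 18*((4/3)/6) + 39 = 18*((4/3)*(1/6)) + 39 = 18*(2/9) + 39 = 4 + 39 = 43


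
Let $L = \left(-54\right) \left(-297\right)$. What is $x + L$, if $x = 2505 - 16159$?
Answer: $2384$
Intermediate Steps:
$L = 16038$
$x = -13654$ ($x = 2505 - 16159 = -13654$)
$x + L = -13654 + 16038 = 2384$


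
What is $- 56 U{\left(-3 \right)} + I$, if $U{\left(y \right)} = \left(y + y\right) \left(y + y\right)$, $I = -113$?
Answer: $-2129$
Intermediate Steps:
$U{\left(y \right)} = 4 y^{2}$ ($U{\left(y \right)} = 2 y 2 y = 4 y^{2}$)
$- 56 U{\left(-3 \right)} + I = - 56 \cdot 4 \left(-3\right)^{2} - 113 = - 56 \cdot 4 \cdot 9 - 113 = \left(-56\right) 36 - 113 = -2016 - 113 = -2129$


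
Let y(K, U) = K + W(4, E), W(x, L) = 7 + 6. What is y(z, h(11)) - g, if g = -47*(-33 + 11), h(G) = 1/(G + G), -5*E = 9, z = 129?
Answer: -892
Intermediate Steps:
E = -9/5 (E = -⅕*9 = -9/5 ≈ -1.8000)
W(x, L) = 13
h(G) = 1/(2*G)
g = 1034 (g = -47*(-22) = 1034)
y(K, U) = 13 + K (y(K, U) = K + 13 = 13 + K)
y(z, h(11)) - g = (13 + 129) - 1*1034 = 142 - 1034 = -892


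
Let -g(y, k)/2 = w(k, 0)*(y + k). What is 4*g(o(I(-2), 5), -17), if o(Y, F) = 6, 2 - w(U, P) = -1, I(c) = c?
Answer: 264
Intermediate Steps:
w(U, P) = 3 (w(U, P) = 2 - 1*(-1) = 2 + 1 = 3)
g(y, k) = -6*k - 6*y (g(y, k) = -6*(y + k) = -6*(k + y) = -2*(3*k + 3*y) = -6*k - 6*y)
4*g(o(I(-2), 5), -17) = 4*(-6*(-17) - 6*6) = 4*(102 - 36) = 4*66 = 264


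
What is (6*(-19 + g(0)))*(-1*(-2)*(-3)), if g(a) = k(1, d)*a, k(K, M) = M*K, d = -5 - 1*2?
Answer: 684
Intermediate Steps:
d = -7 (d = -5 - 2 = -7)
k(K, M) = K*M
g(a) = -7*a (g(a) = (1*(-7))*a = -7*a)
(6*(-19 + g(0)))*(-1*(-2)*(-3)) = (6*(-19 - 7*0))*(-1*(-2)*(-3)) = (6*(-19 + 0))*(2*(-3)) = (6*(-19))*(-6) = -114*(-6) = 684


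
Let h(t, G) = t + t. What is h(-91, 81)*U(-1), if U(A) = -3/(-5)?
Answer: -546/5 ≈ -109.20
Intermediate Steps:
h(t, G) = 2*t
U(A) = 3/5 (U(A) = -3*(-1/5) = 3/5)
h(-91, 81)*U(-1) = (2*(-91))*(3/5) = -182*3/5 = -546/5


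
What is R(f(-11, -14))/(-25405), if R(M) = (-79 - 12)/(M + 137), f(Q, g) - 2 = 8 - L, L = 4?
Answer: 7/279455 ≈ 2.5049e-5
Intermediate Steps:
f(Q, g) = 6 (f(Q, g) = 2 + (8 - 1*4) = 2 + (8 - 4) = 2 + 4 = 6)
R(M) = -91/(137 + M)
R(f(-11, -14))/(-25405) = -91/(137 + 6)/(-25405) = -91/143*(-1/25405) = -91*1/143*(-1/25405) = -7/11*(-1/25405) = 7/279455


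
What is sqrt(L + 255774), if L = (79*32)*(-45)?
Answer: sqrt(142014) ≈ 376.85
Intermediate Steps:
L = -113760 (L = 2528*(-45) = -113760)
sqrt(L + 255774) = sqrt(-113760 + 255774) = sqrt(142014)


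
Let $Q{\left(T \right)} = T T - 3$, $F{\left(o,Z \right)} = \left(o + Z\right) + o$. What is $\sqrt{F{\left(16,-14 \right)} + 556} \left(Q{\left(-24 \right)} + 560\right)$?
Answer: $1133 \sqrt{574} \approx 27145.0$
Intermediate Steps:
$F{\left(o,Z \right)} = Z + 2 o$ ($F{\left(o,Z \right)} = \left(Z + o\right) + o = Z + 2 o$)
$Q{\left(T \right)} = -3 + T^{2}$ ($Q{\left(T \right)} = T^{2} - 3 = -3 + T^{2}$)
$\sqrt{F{\left(16,-14 \right)} + 556} \left(Q{\left(-24 \right)} + 560\right) = \sqrt{\left(-14 + 2 \cdot 16\right) + 556} \left(\left(-3 + \left(-24\right)^{2}\right) + 560\right) = \sqrt{\left(-14 + 32\right) + 556} \left(\left(-3 + 576\right) + 560\right) = \sqrt{18 + 556} \left(573 + 560\right) = \sqrt{574} \cdot 1133 = 1133 \sqrt{574}$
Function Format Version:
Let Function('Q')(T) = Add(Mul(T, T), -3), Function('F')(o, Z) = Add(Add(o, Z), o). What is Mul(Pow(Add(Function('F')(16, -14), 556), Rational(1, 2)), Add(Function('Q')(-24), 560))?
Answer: Mul(1133, Pow(574, Rational(1, 2))) ≈ 27145.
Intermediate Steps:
Function('F')(o, Z) = Add(Z, Mul(2, o)) (Function('F')(o, Z) = Add(Add(Z, o), o) = Add(Z, Mul(2, o)))
Function('Q')(T) = Add(-3, Pow(T, 2)) (Function('Q')(T) = Add(Pow(T, 2), -3) = Add(-3, Pow(T, 2)))
Mul(Pow(Add(Function('F')(16, -14), 556), Rational(1, 2)), Add(Function('Q')(-24), 560)) = Mul(Pow(Add(Add(-14, Mul(2, 16)), 556), Rational(1, 2)), Add(Add(-3, Pow(-24, 2)), 560)) = Mul(Pow(Add(Add(-14, 32), 556), Rational(1, 2)), Add(Add(-3, 576), 560)) = Mul(Pow(Add(18, 556), Rational(1, 2)), Add(573, 560)) = Mul(Pow(574, Rational(1, 2)), 1133) = Mul(1133, Pow(574, Rational(1, 2)))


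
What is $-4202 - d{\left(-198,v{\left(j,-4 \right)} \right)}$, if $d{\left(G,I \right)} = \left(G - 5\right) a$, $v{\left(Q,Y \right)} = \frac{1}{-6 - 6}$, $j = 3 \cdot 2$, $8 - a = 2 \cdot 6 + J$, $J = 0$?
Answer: $-5014$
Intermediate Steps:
$a = -4$ ($a = 8 - \left(2 \cdot 6 + 0\right) = 8 - \left(12 + 0\right) = 8 - 12 = -4$)
$j = 6$
$v{\left(Q,Y \right)} = - \frac{1}{12}$ ($v{\left(Q,Y \right)} = \frac{1}{-12} = - \frac{1}{12}$)
$d{\left(G,I \right)} = 20 - 4 G$ ($d{\left(G,I \right)} = \left(G - 5\right) \left(-4\right) = \left(-5 + G\right) \left(-4\right) = 20 - 4 G$)
$-4202 - d{\left(-198,v{\left(j,-4 \right)} \right)} = -4202 - \left(20 - -792\right) = -4202 - \left(20 + 792\right) = -4202 - 812 = -5014$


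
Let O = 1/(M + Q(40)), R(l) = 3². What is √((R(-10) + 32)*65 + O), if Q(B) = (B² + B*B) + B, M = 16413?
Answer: √1029330709638/19653 ≈ 51.624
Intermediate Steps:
R(l) = 9
Q(B) = B + 2*B² (Q(B) = (B² + B²) + B = 2*B² + B = B + 2*B²)
O = 1/19653 (O = 1/(16413 + 40*(1 + 2*40)) = 1/(16413 + 40*(1 + 80)) = 1/(16413 + 40*81) = 1/(16413 + 3240) = 1/19653 ≈ 5.0883e-5)
√((R(-10) + 32)*65 + O) = √((9 + 32)*65 + 1/19653) = √(41*65 + 1/19653) = √(2665 + 1/19653) = √(52375246/19653) = √1029330709638/19653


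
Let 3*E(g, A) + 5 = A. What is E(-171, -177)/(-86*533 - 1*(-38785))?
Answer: 182/21159 ≈ 0.0086015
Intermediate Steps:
E(g, A) = -5/3 + A/3
E(-171, -177)/(-86*533 - 1*(-38785)) = (-5/3 + (1/3)*(-177))/(-86*533 - 1*(-38785)) = (-5/3 - 59)/(-45838 + 38785) = -182/3/(-7053) = -182/3*(-1/7053) = 182/21159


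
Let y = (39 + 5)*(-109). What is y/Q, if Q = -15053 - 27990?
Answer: 436/3913 ≈ 0.11142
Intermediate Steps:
Q = -43043
y = -4796 (y = 44*(-109) = -4796)
y/Q = -4796/(-43043) = -4796*(-1/43043) = 436/3913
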